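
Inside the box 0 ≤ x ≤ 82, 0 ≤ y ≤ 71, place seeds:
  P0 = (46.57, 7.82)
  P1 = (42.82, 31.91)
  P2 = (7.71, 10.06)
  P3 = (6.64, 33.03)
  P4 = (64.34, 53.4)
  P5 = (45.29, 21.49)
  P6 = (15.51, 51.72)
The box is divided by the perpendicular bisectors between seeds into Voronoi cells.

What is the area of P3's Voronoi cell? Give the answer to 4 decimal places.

1. box [0,82]×[0,71]: [(0, 0) (82, 0) (82, 71) (0, 71)]
2. ⊥bis P3·P0 via (26.605,20.425): [(0, 0) (13.7096, 0) (58.5358, 71) (0, 71)]  |A|=2564.7099
3. ⊥bis P3·P1 via (24.73,32.47): [(0, 0) (13.7096, 0) (24.2412, 16.681) (25.9227, 71) (0, 71)]  |A|=1678.9571
4. ⊥bis P3·P2 via (7.175,21.545): [(0, 21.2108) (24.4167, 22.3482) (25.9227, 71) (0, 71)]  |A|=1238.4381
5. ⊥bis P3·P4 via (35.49,43.215): [(0, 21.2108) (24.4167, 22.3482) (25.9033, 70.3704) (25.681, 71) (0, 71)]  |A|=1238.362
6. ⊥bis P3·P5 via (25.965,27.26): [(0, 21.2108) (24.4167, 22.3482) (25.9033, 70.3704) (25.681, 71) (0, 71)]  |A|=1238.362
7. ⊥bis P3·P6 via (11.075,42.375): [(0, 47.631) (0, 21.2108) (24.4167, 22.3482) (24.8345, 35.845)]  |A|=492.6024
8. canonical 4-gon: [(0, 47.631) (0, 21.2108) (24.4167, 22.3482) (24.8345, 35.845)]
9. shoelace: 492.6024

Area of P3's cell: 492.6024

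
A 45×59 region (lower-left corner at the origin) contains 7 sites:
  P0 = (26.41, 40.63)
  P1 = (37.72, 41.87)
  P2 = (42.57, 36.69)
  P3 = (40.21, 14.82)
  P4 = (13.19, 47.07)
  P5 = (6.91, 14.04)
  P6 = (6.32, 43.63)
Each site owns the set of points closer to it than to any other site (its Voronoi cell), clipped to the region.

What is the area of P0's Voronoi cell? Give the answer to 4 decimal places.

1. box [0,45]×[0,59]: [(0, 0) (45, 0) (45, 59) (0, 59)]
2. ⊥bis P0·P1 via (32.065,41.25): [(0, 0) (36.5875, 0) (30.1189, 59) (0, 59)]  |A|=1967.8412
3. ⊥bis P0·P2 via (34.49,38.66): [(0, 0) (25.0642, 0) (33.0131, 32.6024) (30.1189, 59) (0, 59)]  |A|=1779.9971
4. ⊥bis P0·P3 via (33.31,27.725): [(0, 9.9149) (31.6012, 26.8113) (33.0131, 32.6024) (30.1189, 59) (0, 59)]  |A|=1287.333
5. ⊥bis P0·P4 via (19.8,43.85): [(4.4201, 12.2783) (31.6012, 26.8113) (33.0131, 32.6024) (30.1189, 59) (27.1802, 59)]  |A|=543.8993
6. ⊥bis P0·P5 via (16.66,27.335): [(13.046, 29.9854) (23.373, 22.4119) (31.6012, 26.8113) (33.0131, 32.6024) (30.1189, 59) (27.1802, 59)]  |A|=419.8044
7. ⊥bis P0·P6 via (16.365,42.13): [(15.217, 34.442) (14.4029, 28.9903) (23.373, 22.4119) (31.6012, 26.8113) (33.0131, 32.6024) (30.1189, 59) (27.1802, 59)]  |A|=415.7007
8. canonical 7-gon: [(15.217, 34.442) (14.4029, 28.9903) (23.373, 22.4119) (31.6012, 26.8113) (33.0131, 32.6024) (30.1189, 59) (27.1802, 59)]
9. shoelace: 415.7007

Area of P0's cell: 415.7007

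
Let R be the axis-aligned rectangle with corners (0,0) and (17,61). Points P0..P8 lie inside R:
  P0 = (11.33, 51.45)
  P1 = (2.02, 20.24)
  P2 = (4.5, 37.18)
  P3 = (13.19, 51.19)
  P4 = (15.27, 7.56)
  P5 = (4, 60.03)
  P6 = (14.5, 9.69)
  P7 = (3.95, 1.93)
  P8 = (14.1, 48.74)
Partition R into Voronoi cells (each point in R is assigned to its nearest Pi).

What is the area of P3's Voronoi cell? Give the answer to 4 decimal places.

1. box [0,17]×[0,61]: [(0, 0) (17, 0) (17, 61) (0, 61)]
2. ⊥bis P3·P0 via (12.26,51.32): [(5.0862, 0) (17, 0) (17, 61) (13.6131, 61)]  |A|=466.6697
3. ⊥bis P3·P1 via (7.605,35.715): [(9.9599, 34.8651) (17, 32.3243) (17, 61) (13.6131, 61)]  |A|=145.1984
4. ⊥bis P3·P2 via (8.845,44.185): [(11.0697, 42.8051) (17, 39.1267) (17, 61) (13.6131, 61)]  |A|=95.6693
5. ⊥bis P3·P4 via (14.23,29.375): [(11.0697, 42.8051) (17, 39.1267) (17, 61) (13.6131, 61)]  |A|=95.6693
6. ⊥bis P3·P5 via (8.595,55.61): [(13.5848, 60.7974) (11.0697, 42.8051) (17, 39.1267) (17, 61) (13.7797, 61)]  |A|=95.6524
7. ⊥bis P3·P6 via (13.845,30.44): [(13.5848, 60.7974) (11.0697, 42.8051) (17, 39.1267) (17, 61) (13.7797, 61)]  |A|=95.6524
8. ⊥bis P3·P7 via (8.57,26.56): [(13.5848, 60.7974) (11.0697, 42.8051) (17, 39.1267) (17, 61) (13.7797, 61)]  |A|=95.6524
9. ⊥bis P3·P8 via (13.645,49.965): [(13.5848, 60.7974) (11.9844, 49.3482) (17, 51.2111) (17, 61) (13.7797, 61)]  |A|=44.2634
10. canonical 5-gon: [(13.5848, 60.7974) (11.9844, 49.3482) (17, 51.2111) (17, 61) (13.7797, 61)]
11. shoelace: 44.2634

Area of P3's cell: 44.2634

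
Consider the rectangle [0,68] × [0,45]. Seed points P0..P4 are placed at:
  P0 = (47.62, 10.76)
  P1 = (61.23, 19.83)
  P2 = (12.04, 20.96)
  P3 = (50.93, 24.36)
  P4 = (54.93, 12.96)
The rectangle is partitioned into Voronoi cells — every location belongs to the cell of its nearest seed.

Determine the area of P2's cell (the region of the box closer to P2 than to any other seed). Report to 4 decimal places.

1. box [0,68]×[0,45]: [(0, 0) (68, 0) (68, 45) (0, 45)]
2. ⊥bis P2·P0 via (29.83,15.86): [(0, 0) (25.2833, 0) (38.1838, 45) (0, 45)]  |A|=1428.0094
3. ⊥bis P2·P1 via (36.635,20.395): [(0, 0) (25.2833, 0) (37.1145, 41.2702) (37.2002, 45) (0, 45)]  |A|=1426.1751
4. ⊥bis P2·P3 via (31.485,22.66): [(0, 0) (25.2833, 0) (31.5538, 21.873) (29.5319, 45) (0, 45)]  |A|=1327.9633
5. ⊥bis P2·P4 via (33.485,16.96): [(0, 0) (25.2833, 0) (31.5538, 21.873) (29.5319, 45) (0, 45)]  |A|=1327.9633
6. canonical 5-gon: [(0, 0) (25.2833, 0) (31.5538, 21.873) (29.5319, 45) (0, 45)]
7. shoelace: 1327.9633

Area of P2's cell: 1327.9633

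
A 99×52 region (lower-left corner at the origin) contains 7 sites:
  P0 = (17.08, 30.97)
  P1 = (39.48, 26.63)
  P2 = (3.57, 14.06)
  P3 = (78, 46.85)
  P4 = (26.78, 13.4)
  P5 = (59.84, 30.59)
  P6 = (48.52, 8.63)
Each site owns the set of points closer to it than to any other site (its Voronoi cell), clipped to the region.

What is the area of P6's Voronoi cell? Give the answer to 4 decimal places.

Area of P6's cell: 687.3659

1. box [0,99]×[0,52]: [(0, 0) (99, 0) (99, 52) (0, 52)]
2. ⊥bis P6·P0 via (32.8,19.8): [(18.7309, 0) (99, 0) (99, 52) (55.68, 52)]  |A|=3213.3155
3. ⊥bis P6·P1 via (44,17.63): [(24.188, 7.68) (18.7309, 0) (99, 0) (99, 45.2522)]  |A|=2000.9369
4. ⊥bis P6·P2 via (26.045,11.345): [(25.6936, 8.4361) (24.6745, 0) (99, 0) (99, 45.2522)]  |A|=1972.1481
5. ⊥bis P6·P3 via (63.26,27.74): [(63.6033, 27.4752) (25.6936, 8.4361) (24.6745, 0) (99, 0) (99, 0.1729)]  |A|=1174.318
6. ⊥bis P6·P4 via (37.65,11.015): [(63.6033, 27.4752) (38.4948, 14.8651) (35.2332, 0) (99, 0) (99, 0.1729)]  |A|=1045.1197
7. ⊥bis P6·P5 via (54.18,19.61): [(51.1019, 21.1967) (38.4948, 14.8651) (35.2332, 0) (92.222, 0)]  |A|=687.3659
8. canonical 4-gon: [(51.1019, 21.1967) (38.4948, 14.8651) (35.2332, 0) (92.222, 0)]
9. shoelace: 687.3659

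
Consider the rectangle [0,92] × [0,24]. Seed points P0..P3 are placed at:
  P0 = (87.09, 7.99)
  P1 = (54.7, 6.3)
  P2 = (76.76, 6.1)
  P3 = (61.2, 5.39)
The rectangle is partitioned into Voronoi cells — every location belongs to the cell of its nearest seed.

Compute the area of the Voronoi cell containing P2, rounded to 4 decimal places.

1. box [0,92]×[0,24]: [(0, 0) (92, 0) (92, 24) (0, 24)]
2. ⊥bis P2·P0 via (81.925,7.045): [(0, 0) (83.214, 0) (78.8229, 24) (0, 24)]  |A|=1944.4421
3. ⊥bis P2·P1 via (65.73,6.2): [(65.6738, 0) (83.214, 0) (78.8229, 24) (65.8914, 24)]  |A|=365.6601
4. ⊥bis P2·P3 via (68.98,5.745): [(69.2421, 0) (83.214, 0) (78.8229, 24) (68.147, 24)]  |A|=295.7721
5. canonical 4-gon: [(69.2421, 0) (83.214, 0) (78.8229, 24) (68.147, 24)]
6. shoelace: 295.7721

Area of P2's cell: 295.7721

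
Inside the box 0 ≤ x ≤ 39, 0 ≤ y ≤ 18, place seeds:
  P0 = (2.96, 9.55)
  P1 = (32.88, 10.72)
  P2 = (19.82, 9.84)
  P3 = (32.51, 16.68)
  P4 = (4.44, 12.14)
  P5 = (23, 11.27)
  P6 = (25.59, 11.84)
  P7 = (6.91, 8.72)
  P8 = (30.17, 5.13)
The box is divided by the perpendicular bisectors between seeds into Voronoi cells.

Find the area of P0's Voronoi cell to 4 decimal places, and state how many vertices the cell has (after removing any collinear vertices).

Area of P0's cell: 48.3230 (4 vertices)

1. box [0,39]×[0,18]: [(0, 0) (39, 0) (39, 18) (0, 18)]
2. ⊥bis P0·P1 via (17.92,10.135): [(0, 0) (18.3163, 0) (17.6124, 18) (0, 18)]  |A|=323.3589
3. ⊥bis P0·P2 via (11.39,9.695): [(0, 0) (11.5568, 0) (11.2472, 18) (0, 18)]  |A|=205.2352
4. ⊥bis P0·P3 via (17.735,13.115): [(0, 0) (11.5568, 0) (11.2472, 18) (0, 18)]  |A|=205.2352
5. ⊥bis P0·P4 via (3.7,10.845): [(0, 12.9593) (0, 0) (11.5568, 0) (11.4464, 6.4185)]  |A|=111.2569
6. ⊥bis P0·P5 via (12.98,10.41): [(0, 12.9593) (0, 0) (11.5568, 0) (11.4464, 6.4185)]  |A|=111.2569
7. ⊥bis P0·P6 via (14.275,10.695): [(0, 12.9593) (0, 0) (11.5568, 0) (11.4464, 6.4185)]  |A|=111.2569
8. ⊥bis P0·P7 via (4.935,9.135): [(5.1234, 10.0316) (0, 12.9593) (0, 0) (3.0155, 0)]  |A|=48.323
9. ⊥bis P0·P8 via (16.565,7.34): [(5.1234, 10.0316) (0, 12.9593) (0, 0) (3.0155, 0)]  |A|=48.323
10. canonical 4-gon: [(5.1234, 10.0316) (0, 12.9593) (0, 0) (3.0155, 0)]
11. shoelace: 48.323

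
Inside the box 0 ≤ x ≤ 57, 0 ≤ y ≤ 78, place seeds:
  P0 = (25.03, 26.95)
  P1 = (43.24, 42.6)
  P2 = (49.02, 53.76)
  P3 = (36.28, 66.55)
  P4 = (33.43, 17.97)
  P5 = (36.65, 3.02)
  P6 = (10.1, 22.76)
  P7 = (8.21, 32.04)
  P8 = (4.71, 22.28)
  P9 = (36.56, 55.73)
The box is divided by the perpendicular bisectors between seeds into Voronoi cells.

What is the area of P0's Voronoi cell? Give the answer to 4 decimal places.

Area of P0's cell: 352.5476

1. box [0,57]×[0,78]: [(0, 0) (57, 0) (57, 78) (0, 78)]
2. ⊥bis P0·P1 via (34.135,34.775): [(0, 74.4937) (0, 0) (57, 0) (57, 8.1698)]  |A|=2355.9105
3. ⊥bis P0·P2 via (37.025,40.355): [(3.7513, 70.1288) (0, 73.4855) (0, 0) (57, 0) (57, 8.1698)]  |A|=2354.0195
4. ⊥bis P0·P3 via (30.655,46.75): [(21.6432, 49.3102) (0, 55.4588) (0, 0) (57, 0) (57, 8.1698)]  |A|=2149.9219
5. ⊥bis P0·P4 via (29.23,22.46): [(37.8162, 30.4916) (21.6432, 49.3102) (0, 55.4588) (0, 0) (5.2192, 0)]  |A|=1282.1174
6. ⊥bis P0·P5 via (30.84,14.985): [(10.8746, 5.2901) (37.8162, 30.4916) (21.6432, 49.3102) (0, 55.4588) (0, 0.0096)]  |A|=1268.2599
7. ⊥bis P0·P6 via (17.565,24.855): [(20.5229, 14.3153) (37.8162, 30.4916) (21.6432, 49.3102) (9.7539, 52.6878)]  |A|=503.4517
8. ⊥bis P0·P7 via (16.62,29.495): [(16.4347, 28.8826) (20.5229, 14.3153) (37.8162, 30.4916) (22.363, 48.4727)]  |A|=363.6885
9. ⊥bis P0·P8 via (14.87,24.615): [(16.4347, 28.8826) (20.5229, 14.3153) (37.8162, 30.4916) (22.363, 48.4727)]  |A|=363.6885
10. ⊥bis P0·P9 via (30.795,41.34): [(21.3496, 45.1241) (16.4347, 28.8826) (20.5229, 14.3153) (37.8162, 30.4916) (27.2841, 42.7466)]  |A|=352.5476
11. canonical 5-gon: [(21.3496, 45.1241) (16.4347, 28.8826) (20.5229, 14.3153) (37.8162, 30.4916) (27.2841, 42.7466)]
12. shoelace: 352.5476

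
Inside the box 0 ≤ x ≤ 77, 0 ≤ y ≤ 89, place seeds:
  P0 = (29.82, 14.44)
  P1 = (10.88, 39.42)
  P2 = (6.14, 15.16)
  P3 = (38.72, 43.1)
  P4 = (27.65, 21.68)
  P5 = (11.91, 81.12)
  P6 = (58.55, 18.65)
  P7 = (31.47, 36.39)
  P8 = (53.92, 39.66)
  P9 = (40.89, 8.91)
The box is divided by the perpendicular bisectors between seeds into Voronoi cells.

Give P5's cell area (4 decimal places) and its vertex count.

1. box [0,77]×[0,89]: [(0, 0) (77, 0) (77, 89) (0, 89)]
2. ⊥bis P5·P0 via (20.865,47.78): [(0, 42.1757) (77, 62.8577) (77, 89) (0, 89)]  |A|=2809.2145
3. ⊥bis P5·P1 via (11.395,60.27): [(0, 60.5515) (62.6524, 59.0039) (77, 62.8577) (77, 89) (0, 89)]  |A|=2233.5733
4. ⊥bis P5·P2 via (9.025,48.14): [(0, 60.5515) (62.6524, 59.0039) (77, 62.8577) (77, 89) (0, 89)]  |A|=2233.5733
5. ⊥bis P5·P3 via (25.315,62.11): [(0, 60.5515) (22.3229, 60.0001) (63.4485, 89) (0, 89)]  |A|=1237.5265
6. ⊥bis P5·P4 via (19.78,51.4): [(0, 60.5515) (22.3229, 60.0001) (63.4485, 89) (0, 89)]  |A|=1237.5265
7. ⊥bis P5·P6 via (35.23,49.885): [(0, 60.5515) (22.3229, 60.0001) (63.4485, 89) (0, 89)]  |A|=1237.5265
8. ⊥bis P5·P7 via (21.69,58.755): [(0, 60.5515) (22.3229, 60.0001) (63.4485, 89) (0, 89)]  |A|=1237.5265
9. ⊥bis P5·P8 via (32.915,60.39): [(0, 60.5515) (22.3229, 60.0001) (55.8911, 83.6709) (61.1504, 89) (0, 89)]  |A|=1231.4033
10. ⊥bis P5·P9 via (26.4,45.015): [(0, 60.5515) (22.3229, 60.0001) (55.8911, 83.6709) (61.1504, 89) (0, 89)]  |A|=1231.4033
11. canonical 5-gon: [(0, 60.5515) (22.3229, 60.0001) (55.8911, 83.6709) (61.1504, 89) (0, 89)]
12. shoelace: 1231.4033

Area of P5's cell: 1231.4033 (5 vertices)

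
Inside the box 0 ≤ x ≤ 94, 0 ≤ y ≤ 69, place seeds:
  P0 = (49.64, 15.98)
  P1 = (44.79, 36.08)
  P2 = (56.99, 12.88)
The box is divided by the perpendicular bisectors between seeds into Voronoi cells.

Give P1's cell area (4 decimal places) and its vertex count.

1. box [0,94]×[0,69]: [(0, 0) (94, 0) (94, 69) (0, 69)]
2. ⊥bis P1·P0 via (47.215,26.03): [(0, 14.6373) (94, 37.3189) (94, 69) (0, 69)]  |A|=4044.0565
3. ⊥bis P1·P2 via (50.89,24.48): [(0, 14.6373) (59.453, 28.9829) (94, 47.1499) (94, 69) (0, 69)]  |A|=3874.2407
4. canonical 5-gon: [(0, 14.6373) (59.453, 28.9829) (94, 47.1499) (94, 69) (0, 69)]
5. shoelace: 3874.2407

Area of P1's cell: 3874.2407 (5 vertices)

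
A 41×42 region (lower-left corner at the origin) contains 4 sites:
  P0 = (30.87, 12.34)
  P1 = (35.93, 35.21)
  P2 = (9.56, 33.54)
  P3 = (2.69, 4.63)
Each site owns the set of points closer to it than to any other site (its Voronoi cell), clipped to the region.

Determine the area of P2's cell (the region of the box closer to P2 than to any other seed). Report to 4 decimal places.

Area of P2's cell: 507.0006

1. box [0,41]×[0,42]: [(0, 0) (41, 0) (41, 42) (0, 42)]
2. ⊥bis P2·P0 via (20.215,22.94): [(0, 2.6201) (39.1766, 42) (0, 42)]  |A|=771.3854
3. ⊥bis P2·P1 via (22.745,34.375): [(0, 2.6201) (23.2744, 26.0153) (22.2621, 42) (0, 42)]  |A|=636.1987
4. ⊥bis P2·P3 via (6.125,19.085): [(0, 20.5405) (14.4191, 17.114) (23.2744, 26.0153) (22.2621, 42) (0, 42)]  |A|=507.0006
5. canonical 5-gon: [(0, 20.5405) (14.4191, 17.114) (23.2744, 26.0153) (22.2621, 42) (0, 42)]
6. shoelace: 507.0006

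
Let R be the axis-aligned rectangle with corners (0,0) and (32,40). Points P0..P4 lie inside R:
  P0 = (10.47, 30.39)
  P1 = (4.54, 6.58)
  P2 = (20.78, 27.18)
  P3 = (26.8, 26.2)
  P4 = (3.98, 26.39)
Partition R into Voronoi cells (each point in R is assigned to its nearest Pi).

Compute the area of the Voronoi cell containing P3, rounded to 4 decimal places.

Area of P3's cell: 317.4367

1. box [0,32]×[0,40]: [(0, 0) (32, 0) (32, 40) (0, 40)]
2. ⊥bis P3·P0 via (18.635,28.295): [(11.375, 0) (32, 0) (32, 40) (21.6383, 40)]  |A|=619.7342
3. ⊥bis P3·P1 via (15.67,16.39): [(15.6006, 16.4688) (30.1162, 0) (32, 0) (32, 40) (21.6383, 40)]  |A|=465.4122
4. ⊥bis P3·P2 via (23.79,26.69): [(21.1087, 10.2194) (30.1162, 0) (32, 0) (32, 40) (25.9567, 40)]  |A|=317.4367
5. ⊥bis P3·P4 via (15.39,26.295): [(21.1087, 10.2194) (30.1162, 0) (32, 0) (32, 40) (25.9567, 40)]  |A|=317.4367
6. canonical 5-gon: [(21.1087, 10.2194) (30.1162, 0) (32, 0) (32, 40) (25.9567, 40)]
7. shoelace: 317.4367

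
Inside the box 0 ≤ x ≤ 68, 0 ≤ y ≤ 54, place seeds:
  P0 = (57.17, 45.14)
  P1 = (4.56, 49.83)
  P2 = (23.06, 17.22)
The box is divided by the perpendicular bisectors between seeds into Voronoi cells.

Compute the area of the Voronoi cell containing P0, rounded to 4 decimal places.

Area of P0's cell: 1265.8401

1. box [0,68]×[0,54]: [(0, 0) (68, 0) (68, 54) (0, 54)]
2. ⊥bis P0·P1 via (30.865,47.485): [(26.6319, 0) (68, 0) (68, 54) (31.4458, 54)]  |A|=2103.903
3. ⊥bis P0·P2 via (40.115,31.18): [(30.4627, 42.9723) (65.6367, 0) (68, 0) (68, 54) (31.4458, 54)]  |A|=1265.8401
4. canonical 5-gon: [(30.4627, 42.9723) (65.6367, 0) (68, 0) (68, 54) (31.4458, 54)]
5. shoelace: 1265.8401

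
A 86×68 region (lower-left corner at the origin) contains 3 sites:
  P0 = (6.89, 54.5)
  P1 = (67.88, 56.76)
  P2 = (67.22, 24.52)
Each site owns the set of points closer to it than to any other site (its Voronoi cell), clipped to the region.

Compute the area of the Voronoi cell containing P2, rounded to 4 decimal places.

Area of P2's cell: 2382.2688

1. box [0,86]×[0,68]: [(0, 0) (86, 0) (86, 68) (0, 68)]
2. ⊥bis P2·P0 via (37.055,39.51): [(17.4212, 0) (86, 0) (86, 68) (51.2126, 68)]  |A|=3514.4511
3. ⊥bis P2·P1 via (67.55,40.64): [(37.918, 41.2466) (17.4212, 0) (86, 0) (86, 40.2623)]  |A|=2382.2688
4. canonical 4-gon: [(37.918, 41.2466) (17.4212, 0) (86, 0) (86, 40.2623)]
5. shoelace: 2382.2688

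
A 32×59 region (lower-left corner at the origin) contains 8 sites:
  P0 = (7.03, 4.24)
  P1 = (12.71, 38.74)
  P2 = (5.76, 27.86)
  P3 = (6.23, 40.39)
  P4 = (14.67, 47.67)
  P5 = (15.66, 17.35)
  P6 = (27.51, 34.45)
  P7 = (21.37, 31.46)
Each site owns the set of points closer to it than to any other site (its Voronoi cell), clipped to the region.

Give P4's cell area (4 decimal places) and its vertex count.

Area of P4's cell: 403.8526 (6 vertices)

1. box [0,32]×[0,59]: [(0, 0) (32, 0) (32, 59) (0, 59)]
2. ⊥bis P4·P0 via (10.85,25.955): [(0, 27.8637) (32, 22.2344) (32, 59) (0, 59)]  |A|=1086.4308
3. ⊥bis P4·P1 via (13.69,43.205): [(0, 46.2097) (32, 39.1862) (32, 59) (0, 59)]  |A|=521.6643
4. ⊥bis P4·P2 via (10.215,37.765): [(0, 46.2097) (32, 39.1862) (32, 59) (0, 59)]  |A|=521.6643
5. ⊥bis P4·P3 via (10.45,44.03): [(0, 56.1451) (10.5712, 43.8895) (32, 39.1862) (32, 59) (0, 59)]  |A|=469.1502
6. ⊥bis P4·P5 via (15.165,32.51): [(0, 56.1451) (10.5712, 43.8895) (32, 39.1862) (32, 59) (0, 59)]  |A|=469.1502
7. ⊥bis P4·P6 via (21.09,41.06): [(0, 56.1451) (10.5712, 43.8895) (21.5274, 41.4848) (32, 51.6564) (32, 59) (0, 59)]  |A|=403.8526
8. ⊥bis P4·P7 via (18.02,39.565): [(0, 56.1451) (10.5712, 43.8895) (21.5274, 41.4848) (32, 51.6564) (32, 59) (0, 59)]  |A|=403.8526
9. canonical 6-gon: [(0, 56.1451) (10.5712, 43.8895) (21.5274, 41.4848) (32, 51.6564) (32, 59) (0, 59)]
10. shoelace: 403.8526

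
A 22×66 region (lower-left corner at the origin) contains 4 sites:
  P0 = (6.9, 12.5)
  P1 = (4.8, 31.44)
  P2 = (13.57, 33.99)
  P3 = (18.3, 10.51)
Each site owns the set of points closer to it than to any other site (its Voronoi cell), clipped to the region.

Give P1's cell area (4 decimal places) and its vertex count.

Area of P1's cell: 260.2078 (3 vertices)

1. box [0,22]×[0,66]: [(0, 0) (22, 0) (22, 66) (0, 66)]
2. ⊥bis P1·P0 via (5.85,21.97): [(0, 21.3214) (22, 23.7607) (22, 66) (0, 66)]  |A|=956.0977
3. ⊥bis P1·P2 via (9.185,32.715): [(0, 64.3042) (0, 21.3214) (12.1075, 22.6638)]  |A|=260.2078
4. ⊥bis P1·P3 via (11.55,20.975): [(0, 64.3042) (0, 21.3214) (12.1075, 22.6638)]  |A|=260.2078
5. canonical 3-gon: [(0, 64.3042) (0, 21.3214) (12.1075, 22.6638)]
6. shoelace: 260.2078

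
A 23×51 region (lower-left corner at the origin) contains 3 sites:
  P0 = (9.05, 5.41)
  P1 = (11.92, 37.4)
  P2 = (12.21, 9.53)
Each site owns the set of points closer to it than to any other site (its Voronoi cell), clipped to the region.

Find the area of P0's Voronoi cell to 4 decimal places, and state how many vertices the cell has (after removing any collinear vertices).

1. box [0,23]×[0,51]: [(0, 0) (23, 0) (23, 51) (0, 51)]
2. ⊥bis P0·P1 via (10.485,21.405): [(0, 22.3457) (0, 0) (23, 0) (23, 20.2822)]  |A|=490.2206
3. ⊥bis P0·P2 via (10.63,7.47): [(0, 15.6231) (0, 0) (20.3694, 0)]  |A|=159.1164
4. canonical 3-gon: [(0, 15.6231) (0, 0) (20.3694, 0)]
5. shoelace: 159.1164

Area of P0's cell: 159.1164 (3 vertices)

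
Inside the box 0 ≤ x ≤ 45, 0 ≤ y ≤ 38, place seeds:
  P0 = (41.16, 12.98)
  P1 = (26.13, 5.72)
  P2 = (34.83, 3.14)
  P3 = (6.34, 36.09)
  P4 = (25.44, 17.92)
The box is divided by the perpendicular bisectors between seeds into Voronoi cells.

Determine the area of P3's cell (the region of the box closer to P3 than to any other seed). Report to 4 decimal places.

1. box [0,45]×[0,38]: [(0, 0) (45, 0) (45, 38) (0, 38)]
2. ⊥bis P3·P0 via (23.75,24.535): [(0, 0) (7.4661, 0) (32.6867, 38) (0, 38)]  |A|=762.9042
3. ⊥bis P3·P1 via (16.235,20.905): [(0, 10.3258) (25.2317, 26.7675) (32.6867, 38) (0, 38)]  |A|=532.7102
4. ⊥bis P3·P2 via (20.585,19.615): [(0, 10.3258) (25.2317, 26.7675) (32.6867, 38) (0, 38)]  |A|=532.7102
5. ⊥bis P3·P4 via (15.89,27.005): [(0, 10.3258) (0.0603, 10.3651) (26.3496, 38) (0, 38)]  |A|=364.9194
6. canonical 4-gon: [(0, 10.3258) (0.0603, 10.3651) (26.3496, 38) (0, 38)]
7. shoelace: 364.9194

Area of P3's cell: 364.9194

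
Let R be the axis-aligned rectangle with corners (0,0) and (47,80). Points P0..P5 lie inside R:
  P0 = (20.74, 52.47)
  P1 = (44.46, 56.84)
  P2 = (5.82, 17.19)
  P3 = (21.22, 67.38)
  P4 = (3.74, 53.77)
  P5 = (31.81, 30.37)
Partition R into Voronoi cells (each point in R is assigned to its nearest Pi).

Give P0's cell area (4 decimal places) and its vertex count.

Area of P0's cell: 430.9248 (5 vertices)

1. box [0,47]×[0,80]: [(0, 0) (47, 0) (47, 80) (0, 80)]
2. ⊥bis P0·P1 via (32.6,54.655): [(0, 0) (42.6692, 0) (27.9306, 80) (0, 80)]  |A|=2823.9944
3. ⊥bis P0·P2 via (13.28,34.83): [(0, 40.4461) (38.1935, 24.294) (27.9306, 80) (0, 80)]  |A|=1533.301
4. ⊥bis P0·P3 via (20.98,59.925): [(0, 60.6004) (0, 40.4461) (38.1935, 24.294) (31.6926, 59.5801)]  |A|=940.7192
5. ⊥bis P0·P4 via (12.24,53.12): [(12.7806, 60.189) (10.9177, 35.829) (38.1935, 24.294) (31.6926, 59.5801)]  |A|=674.6493
6. ⊥bis P0·P5 via (26.275,41.42): [(12.7806, 60.189) (10.9177, 35.829) (13.1926, 34.867) (34.2979, 45.4387) (31.6926, 59.5801)]  |A|=430.9248
7. canonical 5-gon: [(12.7806, 60.189) (10.9177, 35.829) (13.1926, 34.867) (34.2979, 45.4387) (31.6926, 59.5801)]
8. shoelace: 430.9248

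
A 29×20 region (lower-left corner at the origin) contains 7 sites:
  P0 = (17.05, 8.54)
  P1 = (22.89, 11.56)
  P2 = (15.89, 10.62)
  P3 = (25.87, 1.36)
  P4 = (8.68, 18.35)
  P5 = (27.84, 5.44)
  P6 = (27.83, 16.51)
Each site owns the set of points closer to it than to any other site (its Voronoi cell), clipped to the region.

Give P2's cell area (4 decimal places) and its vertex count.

1. box [0,29]×[0,20]: [(0, 0) (29, 0) (29, 20) (0, 20)]
2. ⊥bis P2·P0 via (16.47,9.58): [(0, 0.3948) (29, 16.5679) (29, 20) (0, 20)]  |A|=334.041
3. ⊥bis P2·P1 via (19.39,11.09): [(0, 0.3948) (19.3752, 11.2002) (18.1935, 20) (0, 20)]  |A|=269.9768
4. ⊥bis P2·P3 via (20.88,5.99): [(0, 0.3948) (19.3752, 11.2002) (18.1935, 20) (0, 20)]  |A|=269.9768
5. ⊥bis P2·P4 via (12.285,14.485): [(0, 3.0264) (0, 0.3948) (19.3752, 11.2002) (18.194, 19.9965)]  |A|=115.5363
6. ⊥bis P2·P5 via (21.865,8.03): [(0, 3.0264) (0, 0.3948) (19.3752, 11.2002) (18.194, 19.9965)]  |A|=115.5363
7. ⊥bis P2·P6 via (21.86,13.565): [(0, 3.0264) (0, 0.3948) (19.3752, 11.2002) (18.194, 19.9965)]  |A|=115.5363
8. canonical 4-gon: [(0, 3.0264) (0, 0.3948) (19.3752, 11.2002) (18.194, 19.9965)]
9. shoelace: 115.5363

Area of P2's cell: 115.5363 (4 vertices)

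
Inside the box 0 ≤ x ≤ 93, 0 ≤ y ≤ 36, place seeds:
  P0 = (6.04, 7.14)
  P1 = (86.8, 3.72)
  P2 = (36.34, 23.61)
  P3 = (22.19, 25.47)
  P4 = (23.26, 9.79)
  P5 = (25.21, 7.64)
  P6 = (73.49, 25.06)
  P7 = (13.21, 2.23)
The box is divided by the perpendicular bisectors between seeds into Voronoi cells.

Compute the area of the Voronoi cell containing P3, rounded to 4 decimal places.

Area of P3's cell: 475.1758

1. box [0,93]×[0,36]: [(0, 0) (93, 0) (93, 36) (0, 36)]
2. ⊥bis P3·P0 via (14.115,16.305): [(0, 28.7413) (32.6209, 0) (93, 0) (93, 36) (0, 36)]  |A|=2879.2163
3. ⊥bis P3·P1 via (54.495,14.595): [(0, 28.7413) (32.6209, 0) (49.5818, 0) (61.7007, 36) (0, 36)]  |A|=1534.301
4. ⊥bis P3·P2 via (29.265,24.54): [(0, 28.7413) (26.7224, 5.197) (30.7714, 36) (0, 36)]  |A|=570.9105
5. ⊥bis P3·P4 via (22.725,17.63): [(0, 28.7413) (13.3382, 16.9894) (28.4077, 18.0178) (30.7714, 36) (0, 36)]  |A|=475.1758
6. ⊥bis P3·P5 via (23.7,16.555): [(0, 28.7413) (13.3382, 16.9894) (28.4077, 18.0178) (30.7714, 36) (0, 36)]  |A|=475.1758
7. ⊥bis P3·P6 via (47.84,25.265): [(0, 28.7413) (13.3382, 16.9894) (28.4077, 18.0178) (30.7714, 36) (0, 36)]  |A|=475.1758
8. ⊥bis P3·P7 via (17.7,13.85): [(0, 28.7413) (13.3382, 16.9894) (28.4077, 18.0178) (30.7714, 36) (0, 36)]  |A|=475.1758
9. canonical 5-gon: [(0, 28.7413) (13.3382, 16.9894) (28.4077, 18.0178) (30.7714, 36) (0, 36)]
10. shoelace: 475.1758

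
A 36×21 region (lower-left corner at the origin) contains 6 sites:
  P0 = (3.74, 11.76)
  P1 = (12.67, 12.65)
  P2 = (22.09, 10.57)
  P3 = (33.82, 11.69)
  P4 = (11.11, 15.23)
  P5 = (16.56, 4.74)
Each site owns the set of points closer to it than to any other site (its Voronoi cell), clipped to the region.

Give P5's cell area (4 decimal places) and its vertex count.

1. box [0,36]×[0,21]: [(0, 0) (36, 0) (36, 21) (0, 21)]
2. ⊥bis P5·P0 via (10.15,8.25): [(5.6324, 0) (36, 0) (36, 21) (17.1317, 21)]  |A|=516.9768
3. ⊥bis P5·P1 via (14.615,8.695): [(8.838, 5.854) (5.6324, 0) (36, 0) (36, 19.2118)]  |A|=349.8005
4. ⊥bis P5·P2 via (19.325,7.655): [(16.9948, 9.8653) (8.838, 5.854) (5.6324, 0) (27.3953, 0)]  |A|=124.7942
5. ⊥bis P5·P3 via (25.19,8.215): [(16.9948, 9.8653) (8.838, 5.854) (5.6324, 0) (27.3953, 0)]  |A|=124.7942
6. ⊥bis P5·P4 via (13.835,9.985): [(16.9948, 9.8653) (8.838, 5.854) (5.6324, 0) (27.3953, 0)]  |A|=124.7942
7. canonical 4-gon: [(16.9948, 9.8653) (8.838, 5.854) (5.6324, 0) (27.3953, 0)]
8. shoelace: 124.7942

Area of P5's cell: 124.7942 (4 vertices)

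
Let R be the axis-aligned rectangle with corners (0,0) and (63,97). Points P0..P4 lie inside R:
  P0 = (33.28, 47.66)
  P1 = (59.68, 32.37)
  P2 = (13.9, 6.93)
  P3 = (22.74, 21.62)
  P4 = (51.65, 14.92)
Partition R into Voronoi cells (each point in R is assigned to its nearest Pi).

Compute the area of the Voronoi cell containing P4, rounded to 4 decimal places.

Area of P4's cell: 689.2516

1. box [0,63]×[0,97]: [(0, 0) (63, 0) (63, 97) (0, 97)]
2. ⊥bis P4·P0 via (42.465,31.29): [(0, 7.4634) (0, 0) (63, 0) (63, 42.8119)]  |A|=1583.6737
3. ⊥bis P4·P1 via (55.665,23.645): [(40.927, 30.427) (0, 7.4634) (0, 0) (63, 0) (63, 20.2696)]  |A|=1334.8853
4. ⊥bis P4·P2 via (32.775,10.925): [(40.927, 30.427) (29.9508, 24.2684) (35.0873, 0) (63, 0) (63, 20.2696)]  |A|=797.3602
5. ⊥bis P4·P3 via (37.195,18.27): [(40.927, 30.427) (39.8757, 29.8372) (34.0723, 4.7957) (35.0873, 0) (63, 0) (63, 20.2696)]  |A|=689.2516
6. canonical 6-gon: [(40.927, 30.427) (39.8757, 29.8372) (34.0723, 4.7957) (35.0873, 0) (63, 0) (63, 20.2696)]
7. shoelace: 689.2516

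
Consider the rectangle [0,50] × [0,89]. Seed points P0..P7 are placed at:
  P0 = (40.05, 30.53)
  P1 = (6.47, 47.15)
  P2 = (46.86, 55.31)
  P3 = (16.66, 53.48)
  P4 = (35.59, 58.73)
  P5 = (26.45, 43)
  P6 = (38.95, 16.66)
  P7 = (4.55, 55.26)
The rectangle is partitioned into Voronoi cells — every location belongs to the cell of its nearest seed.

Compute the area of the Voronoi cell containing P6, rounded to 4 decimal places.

1. box [0,50]×[0,89]: [(0, 0) (50, 0) (50, 89) (0, 89)]
2. ⊥bis P6·P0 via (39.5,23.595): [(0, 26.7277) (0, 0) (50, 0) (50, 22.7623)]  |A|=1237.2482
3. ⊥bis P6·P1 via (22.71,31.905): [(16.613, 25.4101) (0, 7.7128) (0, 0) (50, 0) (50, 22.7623)]  |A|=1079.3006
4. ⊥bis P6·P2 via (42.905,35.985): [(16.613, 25.4101) (0, 7.7128) (0, 0) (50, 0) (50, 22.7623)]  |A|=1079.3006
5. ⊥bis P6·P3 via (27.805,35.07): [(16.613, 25.4101) (0, 7.7128) (0, 0) (50, 0) (50, 22.7623)]  |A|=1079.3006
6. ⊥bis P6·P4 via (37.27,37.695): [(16.613, 25.4101) (0, 7.7128) (0, 0) (50, 0) (50, 22.7623)]  |A|=1079.3006
7. ⊥bis P6·P5 via (32.7,29.83): [(22.4166, 24.9499) (11.1714, 19.6133) (0, 7.7128) (0, 0) (50, 0) (50, 22.7623)]  |A|=1061.2275
8. ⊥bis P6·P7 via (21.75,35.96): [(22.4166, 24.9499) (11.1714, 19.6133) (0, 7.7128) (0, 0) (50, 0) (50, 22.7623)]  |A|=1061.2275
9. canonical 6-gon: [(22.4166, 24.9499) (11.1714, 19.6133) (0, 7.7128) (0, 0) (50, 0) (50, 22.7623)]
10. shoelace: 1061.2275

Area of P6's cell: 1061.2275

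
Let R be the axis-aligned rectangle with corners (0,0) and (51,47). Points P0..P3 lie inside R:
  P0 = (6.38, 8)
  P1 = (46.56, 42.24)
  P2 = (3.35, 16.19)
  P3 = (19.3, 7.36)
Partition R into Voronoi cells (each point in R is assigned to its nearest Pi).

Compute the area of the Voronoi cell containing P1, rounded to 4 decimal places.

Area of P1's cell: 774.4038

1. box [0,51]×[0,47]: [(0, 0) (51, 0) (51, 47) (0, 47)]
2. ⊥bis P1·P0 via (26.47,25.12): [(47.8764, 0) (51, 0) (51, 47) (7.8246, 47)]  |A|=1088.0261
3. ⊥bis P1·P2 via (24.955,29.215): [(29.7302, 21.2942) (47.8764, 0) (51, 0) (51, 47) (14.233, 47)]  |A|=1005.6605
4. ⊥bis P1·P3 via (32.93,24.8): [(22.8828, 32.6523) (51, 10.6776) (51, 47) (14.233, 47)]  |A|=774.4038
5. canonical 4-gon: [(22.8828, 32.6523) (51, 10.6776) (51, 47) (14.233, 47)]
6. shoelace: 774.4038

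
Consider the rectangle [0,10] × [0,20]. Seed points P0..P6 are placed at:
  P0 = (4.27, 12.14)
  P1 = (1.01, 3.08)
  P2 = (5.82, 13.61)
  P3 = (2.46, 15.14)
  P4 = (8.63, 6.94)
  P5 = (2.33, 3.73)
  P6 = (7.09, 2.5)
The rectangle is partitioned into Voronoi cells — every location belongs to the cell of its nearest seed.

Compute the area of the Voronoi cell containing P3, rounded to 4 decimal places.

1. box [0,10]×[0,20]: [(0, 0) (10, 0) (10, 20) (0, 20)]
2. ⊥bis P3·P0 via (3.365,13.64): [(0, 11.6098) (10, 17.6431) (10, 20) (0, 20)]  |A|=53.7355
3. ⊥bis P3·P1 via (1.735,9.11): [(0, 11.6098) (10, 17.6431) (10, 20) (0, 20)]  |A|=53.7355
4. ⊥bis P3·P2 via (4.14,14.375): [(0, 11.6098) (3.9721, 14.0063) (6.7014, 20) (0, 20)]  |A|=36.7465
5. ⊥bis P3·P4 via (5.545,11.04): [(0, 11.6098) (3.9721, 14.0063) (6.7014, 20) (0, 20)]  |A|=36.7465
6. ⊥bis P3·P5 via (2.395,9.435): [(0, 11.6098) (3.9721, 14.0063) (6.7014, 20) (0, 20)]  |A|=36.7465
7. ⊥bis P3·P6 via (4.775,8.82): [(0, 11.6098) (3.9721, 14.0063) (6.7014, 20) (0, 20)]  |A|=36.7465
8. canonical 4-gon: [(0, 11.6098) (3.9721, 14.0063) (6.7014, 20) (0, 20)]
9. shoelace: 36.7465

Area of P3's cell: 36.7465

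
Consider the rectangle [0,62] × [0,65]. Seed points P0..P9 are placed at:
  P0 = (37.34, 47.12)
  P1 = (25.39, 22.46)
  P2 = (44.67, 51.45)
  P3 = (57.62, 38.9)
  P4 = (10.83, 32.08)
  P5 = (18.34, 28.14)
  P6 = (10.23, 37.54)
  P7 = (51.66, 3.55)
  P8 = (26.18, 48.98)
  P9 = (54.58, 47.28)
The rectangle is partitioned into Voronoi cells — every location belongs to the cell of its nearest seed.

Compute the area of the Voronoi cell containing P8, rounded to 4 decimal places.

Area of P8's cell: 545.2352

1. box [0,62]×[0,65]: [(0, 0) (62, 0) (62, 65) (0, 65)]
2. ⊥bis P8·P0 via (31.76,48.05): [(0, 0) (23.7517, 0) (34.585, 65) (0, 65)]  |A|=1895.9417
3. ⊥bis P8·P1 via (25.785,35.72): [(0, 36.4881) (29.6856, 35.6038) (34.585, 65) (0, 65)]  |A|=931.5305
4. ⊥bis P8·P2 via (35.425,50.215): [(0, 36.4881) (29.6856, 35.6038) (33.9549, 61.2196) (33.4499, 65) (0, 65)]  |A|=929.3851
5. ⊥bis P8·P3 via (41.9,43.94): [(0, 36.4881) (29.6856, 35.6038) (33.9549, 61.2196) (33.4499, 65) (0, 65)]  |A|=929.3851
6. ⊥bis P8·P4 via (18.505,40.53): [(0, 57.3378) (23.7334, 35.7811) (29.6856, 35.6038) (33.9549, 61.2196) (33.4499, 65) (0, 65)]  |A|=681.9679
7. ⊥bis P8·P5 via (22.26,38.56): [(0, 57.3378) (19.5525, 39.5786) (29.7111, 35.7569) (33.9549, 61.2196) (33.4499, 65) (0, 65)]  |A|=670.2107
8. ⊥bis P8·P6 via (18.205,43.26): [(21.3233, 38.9124) (29.7111, 35.7569) (33.9549, 61.2196) (33.4499, 65) (2.6122, 65)]  |A|=545.2352
9. ⊥bis P8·P7 via (38.92,26.265): [(21.3233, 38.9124) (29.7111, 35.7569) (33.9549, 61.2196) (33.4499, 65) (2.6122, 65)]  |A|=545.2352
10. ⊥bis P8·P9 via (40.38,48.13): [(21.3233, 38.9124) (29.7111, 35.7569) (33.9549, 61.2196) (33.4499, 65) (2.6122, 65)]  |A|=545.2352
11. canonical 5-gon: [(21.3233, 38.9124) (29.7111, 35.7569) (33.9549, 61.2196) (33.4499, 65) (2.6122, 65)]
12. shoelace: 545.2352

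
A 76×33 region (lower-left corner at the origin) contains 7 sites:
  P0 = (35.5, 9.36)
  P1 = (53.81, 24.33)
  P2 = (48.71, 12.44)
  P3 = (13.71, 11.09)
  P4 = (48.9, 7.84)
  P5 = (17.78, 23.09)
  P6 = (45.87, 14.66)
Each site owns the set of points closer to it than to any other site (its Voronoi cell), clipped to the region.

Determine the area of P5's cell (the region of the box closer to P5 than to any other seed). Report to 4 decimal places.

1. box [0,76]×[0,33]: [(0, 0) (76, 0) (76, 33) (0, 33)]
2. ⊥bis P5·P0 via (26.64,16.225): [(0, 0) (14.0684, 0) (39.6378, 33) (0, 33)]  |A|=886.1516
3. ⊥bis P5·P1 via (35.795,23.71): [(0, 0) (14.0684, 0) (35.6523, 27.8563) (35.4753, 33) (0, 33)]  |A|=875.4463
4. ⊥bis P5·P2 via (33.245,17.765): [(0, 0) (14.0684, 0) (35.6523, 27.8563) (35.4753, 33) (0, 33)]  |A|=875.4463
5. ⊥bis P5·P3 via (15.745,17.09): [(0, 22.4302) (24.9034, 13.9838) (35.6523, 27.8563) (35.4753, 33) (0, 33)]  |A|=497.7877
6. ⊥bis P5·P4 via (33.34,15.465): [(0, 22.4302) (24.9034, 13.9838) (35.6523, 27.8563) (35.4753, 33) (0, 33)]  |A|=497.7877
7. ⊥bis P5·P6 via (31.825,18.875): [(0, 22.4302) (24.9034, 13.9838) (33.8048, 25.4719) (35.5358, 31.2401) (35.4753, 33) (0, 33)]  |A|=494.5231
8. canonical 6-gon: [(0, 22.4302) (24.9034, 13.9838) (33.8048, 25.4719) (35.5358, 31.2401) (35.4753, 33) (0, 33)]
9. shoelace: 494.5231

Area of P5's cell: 494.5231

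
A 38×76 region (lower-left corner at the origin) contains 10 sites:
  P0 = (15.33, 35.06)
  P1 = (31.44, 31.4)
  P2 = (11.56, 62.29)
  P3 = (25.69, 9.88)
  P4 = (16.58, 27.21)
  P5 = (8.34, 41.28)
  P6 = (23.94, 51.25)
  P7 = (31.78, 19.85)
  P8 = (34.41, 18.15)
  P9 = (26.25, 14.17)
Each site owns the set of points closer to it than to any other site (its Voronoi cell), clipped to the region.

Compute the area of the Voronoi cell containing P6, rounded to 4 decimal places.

Area of P6's cell: 543.5061

1. box [0,38]×[0,76]: [(0, 0) (38, 0) (38, 76) (0, 76)]
2. ⊥bis P6·P0 via (19.635,43.155): [(0, 53.5971) (38, 33.3883) (38, 76) (0, 76)]  |A|=1235.2774
3. ⊥bis P6·P1 via (27.69,41.325): [(0, 53.5971) (24.9925, 40.3058) (38, 45.2205) (38, 76) (0, 76)]  |A|=1158.3243
4. ⊥bis P6·P2 via (17.75,56.77): [(10.1208, 48.2148) (24.9925, 40.3058) (38, 45.2205) (38, 76) (34.8986, 76)]  |A|=560.1244
5. ⊥bis P6·P3 via (24.815,30.565): [(10.1208, 48.2148) (24.9925, 40.3058) (38, 45.2205) (38, 76) (34.8986, 76)]  |A|=560.1244
6. ⊥bis P6·P4 via (20.26,39.23): [(10.1208, 48.2148) (24.9925, 40.3058) (38, 45.2205) (38, 76) (34.8986, 76)]  |A|=560.1244
7. ⊥bis P6·P5 via (16.14,46.265): [(12.9012, 51.3327) (17.3515, 44.3694) (24.9925, 40.3058) (38, 45.2205) (38, 76) (34.8986, 76)]  |A|=543.5061
8. ⊥bis P6·P7 via (27.86,35.55): [(12.9012, 51.3327) (17.3515, 44.3694) (24.9925, 40.3058) (38, 45.2205) (38, 76) (34.8986, 76)]  |A|=543.5061
9. ⊥bis P6·P8 via (29.175,34.7): [(12.9012, 51.3327) (17.3515, 44.3694) (24.9925, 40.3058) (38, 45.2205) (38, 76) (34.8986, 76)]  |A|=543.5061
10. ⊥bis P6·P9 via (25.095,32.71): [(12.9012, 51.3327) (17.3515, 44.3694) (24.9925, 40.3058) (38, 45.2205) (38, 76) (34.8986, 76)]  |A|=543.5061
11. canonical 6-gon: [(12.9012, 51.3327) (17.3515, 44.3694) (24.9925, 40.3058) (38, 45.2205) (38, 76) (34.8986, 76)]
12. shoelace: 543.5061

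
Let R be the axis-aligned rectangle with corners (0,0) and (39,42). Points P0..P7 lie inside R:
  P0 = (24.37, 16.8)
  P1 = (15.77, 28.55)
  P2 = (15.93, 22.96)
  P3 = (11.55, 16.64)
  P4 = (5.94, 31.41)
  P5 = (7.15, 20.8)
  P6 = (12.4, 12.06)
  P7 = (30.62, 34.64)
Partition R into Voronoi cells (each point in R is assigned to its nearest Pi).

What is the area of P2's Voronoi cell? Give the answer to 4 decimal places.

Area of P2's cell: 73.9582

1. box [0,39]×[0,42]: [(0, 0) (39, 0) (39, 42) (0, 42)]
2. ⊥bis P2·P0 via (20.15,19.88): [(0, 0) (5.6404, 0) (36.2945, 42) (0, 42)]  |A|=880.6325
3. ⊥bis P2·P1 via (15.85,25.755): [(0, 25.3013) (0, 0) (5.6404, 0) (24.6211, 26.0061)]  |A|=384.8165
4. ⊥bis P2·P3 via (13.74,19.8): [(5.5719, 25.4608) (17.958, 16.8767) (24.6211, 26.0061)]  |A|=85.1369
5. ⊥bis P2·P4 via (10.935,27.185): [(9.5735, 25.5754) (8.0336, 23.7548) (17.958, 16.8767) (24.6211, 26.0061)]  |A|=81.5825
6. ⊥bis P2·P5 via (11.54,21.88): [(10.6235, 25.6054) (11.7047, 21.2105) (17.958, 16.8767) (24.6211, 26.0061)]  |A|=73.9582
7. ⊥bis P2·P6 via (14.165,17.51): [(10.6235, 25.6054) (11.7047, 21.2105) (17.958, 16.8767) (24.6211, 26.0061)]  |A|=73.9582
8. ⊥bis P2·P7 via (23.275,28.8): [(10.6235, 25.6054) (11.7047, 21.2105) (17.958, 16.8767) (24.6211, 26.0061)]  |A|=73.9582
9. canonical 4-gon: [(10.6235, 25.6054) (11.7047, 21.2105) (17.958, 16.8767) (24.6211, 26.0061)]
10. shoelace: 73.9582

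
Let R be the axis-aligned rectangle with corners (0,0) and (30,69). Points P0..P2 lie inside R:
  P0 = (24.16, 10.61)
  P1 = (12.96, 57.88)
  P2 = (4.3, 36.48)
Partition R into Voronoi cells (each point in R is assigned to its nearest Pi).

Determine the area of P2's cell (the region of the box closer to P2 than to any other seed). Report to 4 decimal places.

Area of P2's cell: 613.9835

1. box [0,30]×[0,69]: [(0, 0) (30, 0) (30, 69) (0, 69)]
2. ⊥bis P2·P0 via (14.23,23.545): [(0, 12.6208) (30, 35.6514) (30, 69) (0, 69)]  |A|=1345.9165
3. ⊥bis P2·P1 via (8.63,47.18): [(0, 50.6723) (0, 12.6208) (30, 35.6514) (30, 38.5321)]  |A|=613.9835
4. canonical 4-gon: [(0, 50.6723) (0, 12.6208) (30, 35.6514) (30, 38.5321)]
5. shoelace: 613.9835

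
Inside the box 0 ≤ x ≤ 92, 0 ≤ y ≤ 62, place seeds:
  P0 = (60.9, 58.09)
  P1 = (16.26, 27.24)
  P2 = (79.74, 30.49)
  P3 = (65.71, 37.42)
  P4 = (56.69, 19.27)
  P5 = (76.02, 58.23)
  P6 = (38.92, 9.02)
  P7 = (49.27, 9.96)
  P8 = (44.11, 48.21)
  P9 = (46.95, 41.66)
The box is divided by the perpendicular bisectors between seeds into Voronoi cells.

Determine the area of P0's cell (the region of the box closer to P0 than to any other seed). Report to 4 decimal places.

1. box [0,92]×[0,62]: [(0, 0) (92, 0) (92, 62) (0, 62)]
2. ⊥bis P0·P1 via (38.58,42.665): [(68.0651, 0) (92, 0) (92, 62) (25.2179, 62)]  |A|=2812.2272
3. ⊥bis P0·P2 via (70.32,44.29): [(47.9906, 29.0478) (92, 59.089) (92, 62) (25.2179, 62)]  |A|=1164.3658
4. ⊥bis P0·P3 via (63.305,47.755): [(38.9751, 42.0933) (81.65, 52.024) (92, 59.089) (92, 62) (25.2179, 62)]  |A|=841.242
5. ⊥bis P0·P4 via (58.795,38.68): [(38.9751, 42.0933) (81.65, 52.024) (92, 59.089) (92, 62) (25.2179, 62)]  |A|=841.242
6. ⊥bis P0·P5 via (68.46,58.16): [(38.9751, 42.0933) (68.5451, 48.9744) (68.4244, 62) (25.2179, 62)]  |A|=623.0481
7. ⊥bis P0·P6 via (49.91,33.555): [(38.9751, 42.0933) (68.5451, 48.9744) (68.4244, 62) (25.2179, 62)]  |A|=623.0481
8. ⊥bis P0·P7 via (55.085,34.025): [(38.9751, 42.0933) (68.5451, 48.9744) (68.4244, 62) (25.2179, 62)]  |A|=623.0481
9. ⊥bis P0·P8 via (52.505,53.15): [(56.5981, 46.1943) (68.5451, 48.9744) (68.4244, 62) (47.2973, 62)]  |A|=244.9414
10. ⊥bis P0·P9 via (53.925,49.875): [(54.9386, 49.0144) (57.9026, 46.4978) (68.5451, 48.9744) (68.4244, 62) (47.2973, 62)]  |A|=242.8501
11. canonical 5-gon: [(54.9386, 49.0144) (57.9026, 46.4978) (68.5451, 48.9744) (68.4244, 62) (47.2973, 62)]
12. shoelace: 242.8501

Area of P0's cell: 242.8501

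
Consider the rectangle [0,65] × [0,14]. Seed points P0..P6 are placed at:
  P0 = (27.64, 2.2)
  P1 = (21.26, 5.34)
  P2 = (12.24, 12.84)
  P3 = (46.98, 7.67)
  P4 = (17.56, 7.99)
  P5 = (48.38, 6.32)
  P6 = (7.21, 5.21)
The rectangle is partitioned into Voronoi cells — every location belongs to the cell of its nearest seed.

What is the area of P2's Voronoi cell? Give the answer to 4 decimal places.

Area of P2's cell: 52.6394

1. box [0,65]×[0,14]: [(0, 0) (65, 0) (65, 14) (0, 14)]
2. ⊥bis P2·P0 via (19.94,7.52): [(0, 0) (14.7444, 0) (24.4171, 14) (0, 14)]  |A|=274.1302
3. ⊥bis P2·P1 via (16.75,9.09): [(0, 0) (9.1918, 0) (20.8326, 14) (0, 14)]  |A|=210.1707
4. ⊥bis P2·P3 via (29.61,10.255): [(0, 0) (9.1918, 0) (20.8326, 14) (0, 14)]  |A|=210.1707
5. ⊥bis P2·P4 via (14.9,10.415): [(0, 0) (5.4051, 0) (18.1683, 14) (0, 14)]  |A|=165.0138
6. ⊥bis P2·P5 via (30.31,9.58): [(0, 0) (5.4051, 0) (18.1683, 14) (0, 14)]  |A|=165.0138
7. ⊥bis P2·P6 via (9.725,9.025): [(12.1659, 7.4159) (18.1683, 14) (2.1784, 14)]  |A|=52.6394
8. canonical 3-gon: [(12.1659, 7.4159) (18.1683, 14) (2.1784, 14)]
9. shoelace: 52.6394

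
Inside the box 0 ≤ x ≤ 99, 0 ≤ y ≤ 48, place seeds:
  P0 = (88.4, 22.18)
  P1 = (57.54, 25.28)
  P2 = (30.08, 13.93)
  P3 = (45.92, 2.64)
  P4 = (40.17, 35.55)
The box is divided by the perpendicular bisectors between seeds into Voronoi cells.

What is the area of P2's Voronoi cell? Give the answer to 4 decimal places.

1. box [0,99]×[0,48]: [(0, 0) (99, 0) (99, 48) (0, 48)]
2. ⊥bis P2·P0 via (59.24,18.055): [(0, 0) (61.7941, 0) (55.004, 48) (0, 48)]  |A|=2803.1527
3. ⊥bis P2·P1 via (43.81,19.605): [(0, 0) (51.9133, 0) (32.0735, 48) (0, 48)]  |A|=2015.6842
4. ⊥bis P2·P3 via (38,8.285): [(0, 0) (32.0948, 0) (44.6389, 17.5995) (32.0735, 48) (0, 48)]  |A|=1841.2868
5. ⊥bis P2·P4 via (35.125,24.74): [(0, 41.1327) (0, 0) (32.0948, 0) (44.6389, 17.5995) (43.256, 20.9453)]  |A|=1258.8913
6. canonical 5-gon: [(0, 41.1327) (0, 0) (32.0948, 0) (44.6389, 17.5995) (43.256, 20.9453)]
7. shoelace: 1258.8913

Area of P2's cell: 1258.8913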